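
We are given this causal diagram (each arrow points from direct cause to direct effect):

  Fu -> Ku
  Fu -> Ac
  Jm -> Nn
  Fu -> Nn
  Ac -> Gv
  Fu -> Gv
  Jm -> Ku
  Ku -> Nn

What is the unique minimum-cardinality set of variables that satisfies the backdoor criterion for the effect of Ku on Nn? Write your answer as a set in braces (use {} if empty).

{Fu, Jm}

Variables eligible for adjustment (non-descendants of Ku, excluding Ku and Nn): {Ac, Fu, Gv, Jm}.
Backdoor paths from Ku to Nn:
  P1: Ku <- Fu -> Nn
  P2: Ku <- Jm -> Nn
The empty set is not sufficient: P1 (Ku <- Fu -> Nn) has no collider blocking it and no conditioned non-collider, so it is open.
Try {Fu, Jm}:
  P1: blocked at fork node Fu ∈ conditioning set.
  P2: blocked at fork node Jm ∈ conditioning set.
{Fu, Jm} contains no descendant of Ku and blocks every backdoor path.
Every element of {Fu, Jm} is needed (dropping Fu leaves P1 open; dropping Jm leaves P2 open), so no proper subset is valid.
Among all size-2 subsets of the eligible variables, only {Fu, Jm} blocks every backdoor path, so it is the unique smallest valid adjustment set.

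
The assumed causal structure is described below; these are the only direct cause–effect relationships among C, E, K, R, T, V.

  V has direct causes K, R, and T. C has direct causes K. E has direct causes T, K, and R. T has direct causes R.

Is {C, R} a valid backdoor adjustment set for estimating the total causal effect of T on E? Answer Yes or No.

Backdoor paths from T to E (paths whose first edge points into T):
  P1: T <- R -> V <- K -> E
  P2: T <- R -> E
Condition 1 (no descendant of T in the set): holds — descendants of T are {E, V}; none are in {C, R}.
Condition 2 (every backdoor path blocked by {C, R}):
  P1: blocked at fork node R ∈ conditioning set.
  P2: blocked at fork node R ∈ conditioning set.
{C, R} satisfies the backdoor criterion.

Yes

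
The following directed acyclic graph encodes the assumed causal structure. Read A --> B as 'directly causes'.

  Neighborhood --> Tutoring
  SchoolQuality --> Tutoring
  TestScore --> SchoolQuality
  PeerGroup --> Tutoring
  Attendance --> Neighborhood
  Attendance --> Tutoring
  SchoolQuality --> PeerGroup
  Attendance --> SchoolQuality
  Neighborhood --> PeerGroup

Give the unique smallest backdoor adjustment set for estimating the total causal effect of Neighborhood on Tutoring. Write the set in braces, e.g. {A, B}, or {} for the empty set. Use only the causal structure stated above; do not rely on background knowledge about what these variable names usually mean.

{Attendance}

Variables eligible for adjustment (non-descendants of Neighborhood, excluding Neighborhood and Tutoring): {Attendance, SchoolQuality, TestScore}.
Backdoor paths from Neighborhood to Tutoring:
  P1: Neighborhood <- Attendance -> SchoolQuality -> PeerGroup -> Tutoring
  P2: Neighborhood <- Attendance -> SchoolQuality -> Tutoring
  P3: Neighborhood <- Attendance -> Tutoring
The empty set is not sufficient: P1 (Neighborhood <- Attendance -> SchoolQuality -> PeerGroup -> Tutoring) has no collider blocking it and no conditioned non-collider, so it is open.
Try {Attendance}:
  P1: blocked at fork node Attendance ∈ conditioning set.
  P2: blocked at fork node Attendance ∈ conditioning set.
  P3: blocked at fork node Attendance ∈ conditioning set.
{Attendance} contains no descendant of Neighborhood and blocks every backdoor path.
No other singleton works — e.g. {TestScore} leaves P1 open — so {Attendance} is the unique smallest valid adjustment set.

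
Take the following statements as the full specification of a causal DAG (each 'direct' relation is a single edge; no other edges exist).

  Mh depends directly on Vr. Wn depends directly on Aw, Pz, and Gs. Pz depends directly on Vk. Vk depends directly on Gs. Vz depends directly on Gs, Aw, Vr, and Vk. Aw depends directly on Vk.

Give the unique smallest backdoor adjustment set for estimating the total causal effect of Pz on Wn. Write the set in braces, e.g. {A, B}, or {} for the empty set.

{Vk}

Variables eligible for adjustment (non-descendants of Pz, excluding Pz and Wn): {Aw, Gs, Mh, Vk, Vr, Vz}.
Backdoor paths from Pz to Wn:
  P1: Pz <- Vk <- Gs -> Vz <- Aw -> Wn
  P2: Pz <- Vk <- Gs -> Wn
  P3: Pz <- Vk -> Aw -> Vz <- Gs -> Wn
  P4: Pz <- Vk -> Aw -> Wn
  P5: Pz <- Vk -> Vz <- Gs -> Wn
  P6: Pz <- Vk -> Vz <- Aw -> Wn
The empty set is not sufficient: P2 (Pz <- Vk <- Gs -> Wn) has no collider blocking it and no conditioned non-collider, so it is open.
Try {Vk}:
  P1: blocked at chain node Vk ∈ conditioning set.
  P2: blocked at chain node Vk ∈ conditioning set.
  P3: blocked at fork node Vk ∈ conditioning set.
  P4: blocked at fork node Vk ∈ conditioning set.
  P5: blocked at fork node Vk ∈ conditioning set.
  P6: blocked at fork node Vk ∈ conditioning set.
{Vk} contains no descendant of Pz and blocks every backdoor path.
No other singleton works — e.g. {Gs} leaves P4 open — so {Vk} is the unique smallest valid adjustment set.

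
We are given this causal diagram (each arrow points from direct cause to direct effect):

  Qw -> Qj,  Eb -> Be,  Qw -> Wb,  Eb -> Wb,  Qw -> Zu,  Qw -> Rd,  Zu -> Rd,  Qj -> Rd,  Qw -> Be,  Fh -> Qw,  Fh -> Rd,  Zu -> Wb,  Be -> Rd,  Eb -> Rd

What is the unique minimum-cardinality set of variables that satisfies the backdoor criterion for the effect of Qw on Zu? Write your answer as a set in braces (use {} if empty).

Variables eligible for adjustment (non-descendants of Qw, excluding Qw and Zu): {Eb, Fh}.
Backdoor paths from Qw to Zu:
  P1: Qw <- Fh -> Rd <- Eb -> Wb <- Zu
  P2: Qw <- Fh -> Rd <- Zu
  P3: Qw <- Fh -> Rd <- Be <- Eb -> Wb <- Zu
Each backdoor path contains an unconditioned collider, so every path is already blocked with the empty conditioning set:
  P1: blocked at collider Rd (neither it nor any descendant is in the conditioning set).
  P2: blocked at collider Rd (neither it nor any descendant is in the conditioning set).
  P3: blocked at collider Rd (neither it nor any descendant is in the conditioning set).
The empty set is therefore the unique smallest valid set.

{}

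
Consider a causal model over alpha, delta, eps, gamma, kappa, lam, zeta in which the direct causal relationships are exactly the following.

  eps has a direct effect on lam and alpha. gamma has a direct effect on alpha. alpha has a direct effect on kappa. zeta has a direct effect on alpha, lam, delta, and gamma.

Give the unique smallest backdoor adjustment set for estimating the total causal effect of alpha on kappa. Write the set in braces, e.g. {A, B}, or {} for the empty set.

Variables eligible for adjustment (non-descendants of alpha, excluding alpha and kappa): {delta, eps, gamma, lam, zeta}.
Backdoor paths from alpha to kappa:
  (none)
With no backdoor paths the empty set already satisfies the criterion, and it is trivially minimal.

{}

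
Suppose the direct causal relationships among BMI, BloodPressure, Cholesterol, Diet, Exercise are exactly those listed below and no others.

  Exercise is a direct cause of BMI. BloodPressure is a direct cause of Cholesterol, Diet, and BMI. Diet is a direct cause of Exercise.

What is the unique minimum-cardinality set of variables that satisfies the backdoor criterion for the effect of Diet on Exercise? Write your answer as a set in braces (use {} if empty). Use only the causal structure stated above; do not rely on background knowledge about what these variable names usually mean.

Variables eligible for adjustment (non-descendants of Diet, excluding Diet and Exercise): {BloodPressure, Cholesterol}.
Backdoor paths from Diet to Exercise:
  P1: Diet <- BloodPressure -> BMI <- Exercise
Each backdoor path contains an unconditioned collider, so every path is already blocked with the empty conditioning set:
  P1: blocked at collider BMI (neither it nor any descendant is in the conditioning set).
The empty set is therefore the unique smallest valid set.

{}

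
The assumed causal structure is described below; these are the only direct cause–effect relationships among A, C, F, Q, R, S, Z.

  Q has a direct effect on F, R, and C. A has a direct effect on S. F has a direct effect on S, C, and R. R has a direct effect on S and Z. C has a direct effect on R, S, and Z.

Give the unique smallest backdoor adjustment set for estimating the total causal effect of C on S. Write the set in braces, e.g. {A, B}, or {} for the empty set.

Variables eligible for adjustment (non-descendants of C, excluding C and S): {A, F, Q}.
Backdoor paths from C to S:
  P1: C <- Q -> F -> R -> S
  P2: C <- Q -> F -> S
  P3: C <- Q -> R <- F -> S
  P4: C <- Q -> R -> S
  P5: C <- F <- Q -> R -> S
  P6: C <- F -> R -> S
  P7: C <- F -> S
The empty set is not sufficient: P1 (C <- Q -> F -> R -> S) has no collider blocking it and no conditioned non-collider, so it is open.
Try {F, Q}:
  P1: blocked at fork node Q ∈ conditioning set.
  P2: blocked at fork node Q ∈ conditioning set.
  P3: blocked at fork node Q ∈ conditioning set.
  P4: blocked at fork node Q ∈ conditioning set.
  P5: blocked at chain node F ∈ conditioning set.
  P6: blocked at fork node F ∈ conditioning set.
  P7: blocked at fork node F ∈ conditioning set.
{F, Q} contains no descendant of C and blocks every backdoor path.
Every element of {F, Q} is needed (dropping F leaves P6 open; dropping Q leaves P4 open), so no proper subset is valid.
Among all size-2 subsets of the eligible variables, only {F, Q} blocks every backdoor path, so it is the unique smallest valid adjustment set.

{F, Q}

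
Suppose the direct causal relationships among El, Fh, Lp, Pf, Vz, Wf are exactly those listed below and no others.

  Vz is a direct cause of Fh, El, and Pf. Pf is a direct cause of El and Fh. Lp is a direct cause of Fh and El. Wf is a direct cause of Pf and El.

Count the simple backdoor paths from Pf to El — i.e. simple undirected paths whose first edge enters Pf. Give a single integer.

3

A backdoor path from Pf to El is any simple undirected path whose first edge points into Pf (i.e. leaves Pf via a parent).
Parents of Pf: {Vz, Wf}.
Enumerating:
  P1: Pf <- Wf -> El
  P2: Pf <- Vz -> Fh <- Lp -> El
  P3: Pf <- Vz -> El
That exhausts the simple backdoor paths. Count: 3.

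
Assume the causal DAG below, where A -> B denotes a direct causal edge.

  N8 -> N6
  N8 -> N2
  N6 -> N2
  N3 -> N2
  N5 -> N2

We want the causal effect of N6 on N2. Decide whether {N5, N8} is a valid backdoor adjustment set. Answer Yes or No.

Yes

Backdoor paths from N6 to N2 (paths whose first edge points into N6):
  P1: N6 <- N8 -> N2
Condition 1 (no descendant of N6 in the set): holds — descendants of N6 are {N2}; none are in {N5, N8}.
Condition 2 (every backdoor path blocked by {N5, N8}):
  P1: blocked at fork node N8 ∈ conditioning set.
{N5, N8} satisfies the backdoor criterion.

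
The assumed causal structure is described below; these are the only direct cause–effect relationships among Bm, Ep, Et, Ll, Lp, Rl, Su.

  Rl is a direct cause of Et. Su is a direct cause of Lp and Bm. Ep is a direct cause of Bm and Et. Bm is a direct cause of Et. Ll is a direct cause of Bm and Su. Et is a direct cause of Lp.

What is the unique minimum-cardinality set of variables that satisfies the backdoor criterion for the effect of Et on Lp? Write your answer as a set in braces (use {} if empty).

Variables eligible for adjustment (non-descendants of Et, excluding Et and Lp): {Bm, Ep, Ll, Rl, Su}.
Backdoor paths from Et to Lp:
  P1: Et <- Ep -> Bm <- Ll -> Su -> Lp
  P2: Et <- Ep -> Bm <- Su -> Lp
  P3: Et <- Bm <- Ll -> Su -> Lp
  P4: Et <- Bm <- Su -> Lp
The empty set is not sufficient: P3 (Et <- Bm <- Ll -> Su -> Lp) has no collider blocking it and no conditioned non-collider, so it is open.
Try {Su}:
  P1: blocked at collider Bm (neither it nor any descendant is in the conditioning set).
  P2: blocked at collider Bm (neither it nor any descendant is in the conditioning set).
  P3: blocked at chain node Su ∈ conditioning set.
  P4: blocked at fork node Su ∈ conditioning set.
{Su} contains no descendant of Et and blocks every backdoor path.
No other singleton works — e.g. {Ep} leaves P3 open — so {Su} is the unique smallest valid adjustment set.

{Su}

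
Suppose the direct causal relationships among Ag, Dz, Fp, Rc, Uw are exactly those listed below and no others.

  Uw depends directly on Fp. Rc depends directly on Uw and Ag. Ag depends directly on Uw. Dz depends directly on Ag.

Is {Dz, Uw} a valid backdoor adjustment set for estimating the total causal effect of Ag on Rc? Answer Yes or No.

Backdoor paths from Ag to Rc (paths whose first edge points into Ag):
  P1: Ag <- Uw -> Rc
Condition 1 (no descendant of Ag in the set): FAILS — Dz is a descendant of Ag.
Condition 2 (every backdoor path blocked by {Dz, Uw}):
  P1: blocked at fork node Uw ∈ conditioning set.
{Dz, Uw} does not satisfy the backdoor criterion.

No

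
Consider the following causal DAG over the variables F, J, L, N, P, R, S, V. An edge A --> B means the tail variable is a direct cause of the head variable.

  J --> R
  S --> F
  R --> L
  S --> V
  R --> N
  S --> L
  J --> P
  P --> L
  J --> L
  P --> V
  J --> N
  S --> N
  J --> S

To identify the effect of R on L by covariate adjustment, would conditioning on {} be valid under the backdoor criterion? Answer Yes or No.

No

Backdoor paths from R to L (paths whose first edge points into R):
  P1: R <- J -> S -> V <- P -> L
  P2: R <- J -> S -> L
  P3: R <- J -> P -> V <- S -> L
  P4: R <- J -> P -> L
  P5: R <- J -> N <- S -> V <- P -> L
  P6: R <- J -> N <- S -> L
  P7: R <- J -> L
Condition 1 (no descendant of R in the set): holds — descendants of R are {L, N}; none are in {}.
Condition 2 (every backdoor path blocked by {}):
  P1: blocked at collider V (neither it nor any descendant is in the conditioning set).
  P2: open — no interior node is in the conditioning set.
  P3: blocked at collider V (neither it nor any descendant is in the conditioning set).
  P4: open — no interior node is in the conditioning set.
  P5: blocked at collider N (neither it nor any descendant is in the conditioning set).
  P6: blocked at collider N (neither it nor any descendant is in the conditioning set).
  P7: open — no interior node is in the conditioning set.
{} does not satisfy the backdoor criterion.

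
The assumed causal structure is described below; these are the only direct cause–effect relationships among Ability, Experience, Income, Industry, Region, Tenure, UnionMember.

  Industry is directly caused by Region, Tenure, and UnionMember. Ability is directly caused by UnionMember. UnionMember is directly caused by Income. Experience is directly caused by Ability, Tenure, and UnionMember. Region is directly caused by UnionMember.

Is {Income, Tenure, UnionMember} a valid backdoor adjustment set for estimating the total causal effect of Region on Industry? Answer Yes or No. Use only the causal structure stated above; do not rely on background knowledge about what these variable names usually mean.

Yes

Backdoor paths from Region to Industry (paths whose first edge points into Region):
  P1: Region <- UnionMember -> Ability -> Experience <- Tenure -> Industry
  P2: Region <- UnionMember -> Industry
  P3: Region <- UnionMember -> Experience <- Tenure -> Industry
Condition 1 (no descendant of Region in the set): holds — descendants of Region are {Industry}; none are in {Income, Tenure, UnionMember}.
Condition 2 (every backdoor path blocked by {Income, Tenure, UnionMember}):
  P1: blocked at fork node UnionMember ∈ conditioning set.
  P2: blocked at fork node UnionMember ∈ conditioning set.
  P3: blocked at fork node UnionMember ∈ conditioning set.
{Income, Tenure, UnionMember} satisfies the backdoor criterion.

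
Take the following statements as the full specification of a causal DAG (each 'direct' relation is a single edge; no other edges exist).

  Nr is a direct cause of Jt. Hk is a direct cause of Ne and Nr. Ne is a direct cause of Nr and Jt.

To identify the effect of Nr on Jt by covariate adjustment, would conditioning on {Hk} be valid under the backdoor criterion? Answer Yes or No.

Backdoor paths from Nr to Jt (paths whose first edge points into Nr):
  P1: Nr <- Hk -> Ne -> Jt
  P2: Nr <- Ne -> Jt
Condition 1 (no descendant of Nr in the set): holds — descendants of Nr are {Jt}; none are in {Hk}.
Condition 2 (every backdoor path blocked by {Hk}):
  P1: blocked at fork node Hk ∈ conditioning set.
  P2: open — no interior node is in the conditioning set.
{Hk} does not satisfy the backdoor criterion.

No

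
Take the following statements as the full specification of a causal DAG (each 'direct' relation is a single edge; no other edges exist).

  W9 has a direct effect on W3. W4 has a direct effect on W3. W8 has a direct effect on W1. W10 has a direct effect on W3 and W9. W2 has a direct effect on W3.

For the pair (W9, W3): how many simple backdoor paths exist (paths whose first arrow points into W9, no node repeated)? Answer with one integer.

1

A backdoor path from W9 to W3 is any simple undirected path whose first edge points into W9 (i.e. leaves W9 via a parent).
Parents of W9: {W10}.
Enumerating:
  P1: W9 <- W10 -> W3
That exhausts the simple backdoor paths. Count: 1.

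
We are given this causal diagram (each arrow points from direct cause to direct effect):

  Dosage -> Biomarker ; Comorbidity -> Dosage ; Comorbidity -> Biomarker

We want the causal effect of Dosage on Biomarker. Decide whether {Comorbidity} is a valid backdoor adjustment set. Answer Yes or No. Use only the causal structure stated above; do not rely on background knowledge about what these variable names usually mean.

Backdoor paths from Dosage to Biomarker (paths whose first edge points into Dosage):
  P1: Dosage <- Comorbidity -> Biomarker
Condition 1 (no descendant of Dosage in the set): holds — descendants of Dosage are {Biomarker}; none are in {Comorbidity}.
Condition 2 (every backdoor path blocked by {Comorbidity}):
  P1: blocked at fork node Comorbidity ∈ conditioning set.
{Comorbidity} satisfies the backdoor criterion.

Yes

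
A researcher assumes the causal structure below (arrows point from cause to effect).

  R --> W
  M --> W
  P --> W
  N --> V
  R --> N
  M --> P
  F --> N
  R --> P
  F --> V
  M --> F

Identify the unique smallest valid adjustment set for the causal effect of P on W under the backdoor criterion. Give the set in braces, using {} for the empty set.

Variables eligible for adjustment (non-descendants of P, excluding P and W): {F, M, N, R, V}.
Backdoor paths from P to W:
  P1: P <- R -> N <- F <- M -> W
  P2: P <- R -> N -> V <- F <- M -> W
  P3: P <- R -> W
  P4: P <- M -> F -> N <- R -> W
  P5: P <- M -> F -> V <- N <- R -> W
  P6: P <- M -> W
The empty set is not sufficient: P3 (P <- R -> W) has no collider blocking it and no conditioned non-collider, so it is open.
Try {M, R}:
  P1: blocked at fork node R ∈ conditioning set.
  P2: blocked at fork node R ∈ conditioning set.
  P3: blocked at fork node R ∈ conditioning set.
  P4: blocked at fork node M ∈ conditioning set.
  P5: blocked at fork node M ∈ conditioning set.
  P6: blocked at fork node M ∈ conditioning set.
{M, R} contains no descendant of P and blocks every backdoor path.
Every element of {M, R} is needed (dropping M leaves P6 open; dropping R leaves P3 open), so no proper subset is valid.
Among all size-2 subsets of the eligible variables, only {M, R} blocks every backdoor path, so it is the unique smallest valid adjustment set.

{M, R}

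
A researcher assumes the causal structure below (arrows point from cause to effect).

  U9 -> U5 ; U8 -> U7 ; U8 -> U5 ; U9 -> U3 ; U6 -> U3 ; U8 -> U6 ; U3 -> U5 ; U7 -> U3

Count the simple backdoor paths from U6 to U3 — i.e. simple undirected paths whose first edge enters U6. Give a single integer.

A backdoor path from U6 to U3 is any simple undirected path whose first edge points into U6 (i.e. leaves U6 via a parent).
Parents of U6: {U8}.
Enumerating:
  P1: U6 <- U8 -> U7 -> U3
  P2: U6 <- U8 -> U5 <- U9 -> U3
  P3: U6 <- U8 -> U5 <- U3
That exhausts the simple backdoor paths. Count: 3.

3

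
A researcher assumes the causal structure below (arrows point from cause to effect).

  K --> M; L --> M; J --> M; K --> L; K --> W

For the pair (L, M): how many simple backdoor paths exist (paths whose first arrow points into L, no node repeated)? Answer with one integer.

A backdoor path from L to M is any simple undirected path whose first edge points into L (i.e. leaves L via a parent).
Parents of L: {K}.
Enumerating:
  P1: L <- K -> M
That exhausts the simple backdoor paths. Count: 1.

1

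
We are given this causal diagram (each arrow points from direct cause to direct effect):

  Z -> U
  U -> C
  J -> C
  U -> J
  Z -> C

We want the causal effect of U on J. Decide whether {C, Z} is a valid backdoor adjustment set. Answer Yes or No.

No

Backdoor paths from U to J (paths whose first edge points into U):
  P1: U <- Z -> C <- J
Condition 1 (no descendant of U in the set): FAILS — C is a descendant of U.
Condition 2 (every backdoor path blocked by {C, Z}):
  P1: blocked at fork node Z ∈ conditioning set.
{C, Z} does not satisfy the backdoor criterion.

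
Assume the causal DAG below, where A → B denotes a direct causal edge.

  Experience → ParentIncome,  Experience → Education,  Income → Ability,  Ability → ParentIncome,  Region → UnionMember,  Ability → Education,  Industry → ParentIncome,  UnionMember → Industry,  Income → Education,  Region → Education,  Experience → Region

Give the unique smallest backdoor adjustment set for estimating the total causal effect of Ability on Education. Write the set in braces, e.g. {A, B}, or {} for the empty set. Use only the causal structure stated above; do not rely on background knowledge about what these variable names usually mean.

Variables eligible for adjustment (non-descendants of Ability, excluding Ability and Education): {Experience, Income, Industry, Region, UnionMember}.
Backdoor paths from Ability to Education:
  P1: Ability <- Income -> Education
The empty set is not sufficient: P1 (Ability <- Income -> Education) has no collider blocking it and no conditioned non-collider, so it is open.
Try {Income}:
  P1: blocked at fork node Income ∈ conditioning set.
{Income} contains no descendant of Ability and blocks every backdoor path.
No other singleton works — e.g. {Experience} leaves P1 open — so {Income} is the unique smallest valid adjustment set.

{Income}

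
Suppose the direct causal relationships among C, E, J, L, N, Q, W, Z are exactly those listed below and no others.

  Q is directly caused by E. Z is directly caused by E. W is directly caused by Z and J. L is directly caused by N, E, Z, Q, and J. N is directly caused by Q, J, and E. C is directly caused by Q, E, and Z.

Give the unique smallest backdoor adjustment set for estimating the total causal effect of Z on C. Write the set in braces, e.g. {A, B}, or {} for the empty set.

{E}

Variables eligible for adjustment (non-descendants of Z, excluding Z and C): {E, J, N, Q}.
Backdoor paths from Z to C:
  P1: Z <- E -> Q -> C
  P2: Z <- E -> C
  P3: Z <- E -> N <- J -> L <- Q -> C
  P4: Z <- E -> N <- Q -> C
  P5: Z <- E -> N -> L <- Q -> C
  P6: Z <- E -> L <- J -> N <- Q -> C
  P7: Z <- E -> L <- Q -> C
  P8: Z <- E -> L <- N <- Q -> C
The empty set is not sufficient: P1 (Z <- E -> Q -> C) has no collider blocking it and no conditioned non-collider, so it is open.
Try {E}:
  P1: blocked at fork node E ∈ conditioning set.
  P2: blocked at fork node E ∈ conditioning set.
  P3: blocked at fork node E ∈ conditioning set.
  P4: blocked at fork node E ∈ conditioning set.
  P5: blocked at fork node E ∈ conditioning set.
  P6: blocked at fork node E ∈ conditioning set.
  P7: blocked at fork node E ∈ conditioning set.
  P8: blocked at fork node E ∈ conditioning set.
{E} contains no descendant of Z and blocks every backdoor path.
No other singleton works — e.g. {J} leaves P1 open — so {E} is the unique smallest valid adjustment set.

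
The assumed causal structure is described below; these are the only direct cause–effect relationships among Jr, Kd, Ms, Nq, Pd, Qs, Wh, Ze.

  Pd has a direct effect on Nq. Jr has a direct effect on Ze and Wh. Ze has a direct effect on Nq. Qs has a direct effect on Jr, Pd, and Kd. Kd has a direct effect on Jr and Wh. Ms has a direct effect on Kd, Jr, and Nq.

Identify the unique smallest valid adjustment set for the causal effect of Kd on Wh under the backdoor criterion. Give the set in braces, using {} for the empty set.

{Ms, Qs}

Variables eligible for adjustment (non-descendants of Kd, excluding Kd and Wh): {Ms, Pd, Qs}.
Backdoor paths from Kd to Wh:
  P1: Kd <- Qs -> Jr -> Wh
  P2: Kd <- Qs -> Pd -> Nq <- Ms -> Jr -> Wh
  P3: Kd <- Qs -> Pd -> Nq <- Ze <- Jr -> Wh
  P4: Kd <- Ms -> Jr -> Wh
  P5: Kd <- Ms -> Nq <- Ze <- Jr -> Wh
  P6: Kd <- Ms -> Nq <- Pd <- Qs -> Jr -> Wh
The empty set is not sufficient: P1 (Kd <- Qs -> Jr -> Wh) has no collider blocking it and no conditioned non-collider, so it is open.
Try {Ms, Qs}:
  P1: blocked at fork node Qs ∈ conditioning set.
  P2: blocked at fork node Qs ∈ conditioning set.
  P3: blocked at fork node Qs ∈ conditioning set.
  P4: blocked at fork node Ms ∈ conditioning set.
  P5: blocked at fork node Ms ∈ conditioning set.
  P6: blocked at fork node Ms ∈ conditioning set.
{Ms, Qs} contains no descendant of Kd and blocks every backdoor path.
Every element of {Ms, Qs} is needed (dropping Ms leaves P4 open; dropping Qs leaves P1 open), so no proper subset is valid.
Among all size-2 subsets of the eligible variables, only {Ms, Qs} blocks every backdoor path, so it is the unique smallest valid adjustment set.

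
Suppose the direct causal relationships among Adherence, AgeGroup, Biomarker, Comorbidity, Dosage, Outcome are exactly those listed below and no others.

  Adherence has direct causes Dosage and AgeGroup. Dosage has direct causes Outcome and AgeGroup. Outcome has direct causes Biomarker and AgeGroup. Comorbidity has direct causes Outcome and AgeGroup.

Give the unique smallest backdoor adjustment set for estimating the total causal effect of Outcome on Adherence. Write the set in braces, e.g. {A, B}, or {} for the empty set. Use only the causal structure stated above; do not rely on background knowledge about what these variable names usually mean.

{AgeGroup}

Variables eligible for adjustment (non-descendants of Outcome, excluding Outcome and Adherence): {AgeGroup, Biomarker}.
Backdoor paths from Outcome to Adherence:
  P1: Outcome <- AgeGroup -> Dosage -> Adherence
  P2: Outcome <- AgeGroup -> Adherence
The empty set is not sufficient: P1 (Outcome <- AgeGroup -> Dosage -> Adherence) has no collider blocking it and no conditioned non-collider, so it is open.
Try {AgeGroup}:
  P1: blocked at fork node AgeGroup ∈ conditioning set.
  P2: blocked at fork node AgeGroup ∈ conditioning set.
{AgeGroup} contains no descendant of Outcome and blocks every backdoor path.
No other singleton works — e.g. {Biomarker} leaves P1 open — so {AgeGroup} is the unique smallest valid adjustment set.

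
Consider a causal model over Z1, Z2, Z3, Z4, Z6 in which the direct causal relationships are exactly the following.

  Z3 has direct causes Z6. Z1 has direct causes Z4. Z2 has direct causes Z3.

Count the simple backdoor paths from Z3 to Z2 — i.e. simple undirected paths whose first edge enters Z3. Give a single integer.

0

A backdoor path from Z3 to Z2 is any simple undirected path whose first edge points into Z3 (i.e. leaves Z3 via a parent).
Parents of Z3: {Z6}.
No simple path from any parent of Z3 reaches Z2 without revisiting Z3, so there are no backdoor paths.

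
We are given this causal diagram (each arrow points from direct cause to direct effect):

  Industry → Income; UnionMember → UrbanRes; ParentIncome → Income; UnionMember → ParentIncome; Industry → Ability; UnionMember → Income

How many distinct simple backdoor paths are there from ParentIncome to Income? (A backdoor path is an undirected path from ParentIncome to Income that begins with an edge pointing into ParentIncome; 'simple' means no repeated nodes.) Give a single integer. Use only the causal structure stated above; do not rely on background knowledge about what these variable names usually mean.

A backdoor path from ParentIncome to Income is any simple undirected path whose first edge points into ParentIncome (i.e. leaves ParentIncome via a parent).
Parents of ParentIncome: {UnionMember}.
Enumerating:
  P1: ParentIncome <- UnionMember -> Income
That exhausts the simple backdoor paths. Count: 1.

1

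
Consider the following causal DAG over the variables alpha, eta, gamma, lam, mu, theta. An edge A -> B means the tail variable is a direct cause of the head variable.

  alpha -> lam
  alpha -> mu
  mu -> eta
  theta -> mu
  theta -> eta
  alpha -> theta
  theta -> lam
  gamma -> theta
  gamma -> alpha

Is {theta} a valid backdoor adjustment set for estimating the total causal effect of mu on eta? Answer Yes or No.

Yes

Backdoor paths from mu to eta (paths whose first edge points into mu):
  P1: mu <- alpha <- gamma -> theta -> eta
  P2: mu <- alpha -> theta -> eta
  P3: mu <- alpha -> lam <- theta -> eta
  P4: mu <- theta -> eta
Condition 1 (no descendant of mu in the set): holds — descendants of mu are {eta}; none are in {theta}.
Condition 2 (every backdoor path blocked by {theta}):
  P1: blocked at chain node theta ∈ conditioning set.
  P2: blocked at chain node theta ∈ conditioning set.
  P3: blocked at collider lam (neither it nor any descendant is in the conditioning set).
  P4: blocked at fork node theta ∈ conditioning set.
{theta} satisfies the backdoor criterion.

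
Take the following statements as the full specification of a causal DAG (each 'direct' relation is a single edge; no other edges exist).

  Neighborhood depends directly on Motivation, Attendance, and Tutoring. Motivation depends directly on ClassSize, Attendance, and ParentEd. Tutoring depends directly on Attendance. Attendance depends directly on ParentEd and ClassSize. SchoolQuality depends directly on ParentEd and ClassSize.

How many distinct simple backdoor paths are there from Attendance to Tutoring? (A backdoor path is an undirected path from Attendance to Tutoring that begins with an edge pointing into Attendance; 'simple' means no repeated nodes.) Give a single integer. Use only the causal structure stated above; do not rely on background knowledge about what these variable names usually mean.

4

A backdoor path from Attendance to Tutoring is any simple undirected path whose first edge points into Attendance (i.e. leaves Attendance via a parent).
Parents of Attendance: {ClassSize, ParentEd}.
Enumerating:
  P1: Attendance <- ParentEd -> Motivation -> Neighborhood <- Tutoring
  P2: Attendance <- ParentEd -> SchoolQuality <- ClassSize -> Motivation -> Neighborhood <- Tutoring
  P3: Attendance <- ClassSize -> Motivation -> Neighborhood <- Tutoring
  P4: Attendance <- ClassSize -> SchoolQuality <- ParentEd -> Motivation -> Neighborhood <- Tutoring
That exhausts the simple backdoor paths. Count: 4.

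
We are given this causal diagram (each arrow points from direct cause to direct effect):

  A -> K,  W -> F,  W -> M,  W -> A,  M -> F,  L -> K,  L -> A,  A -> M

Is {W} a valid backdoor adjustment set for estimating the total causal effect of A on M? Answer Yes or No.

Backdoor paths from A to M (paths whose first edge points into A):
  P1: A <- W -> M
  P2: A <- W -> F <- M
Condition 1 (no descendant of A in the set): holds — descendants of A are {F, K, M}; none are in {W}.
Condition 2 (every backdoor path blocked by {W}):
  P1: blocked at fork node W ∈ conditioning set.
  P2: blocked at fork node W ∈ conditioning set.
{W} satisfies the backdoor criterion.

Yes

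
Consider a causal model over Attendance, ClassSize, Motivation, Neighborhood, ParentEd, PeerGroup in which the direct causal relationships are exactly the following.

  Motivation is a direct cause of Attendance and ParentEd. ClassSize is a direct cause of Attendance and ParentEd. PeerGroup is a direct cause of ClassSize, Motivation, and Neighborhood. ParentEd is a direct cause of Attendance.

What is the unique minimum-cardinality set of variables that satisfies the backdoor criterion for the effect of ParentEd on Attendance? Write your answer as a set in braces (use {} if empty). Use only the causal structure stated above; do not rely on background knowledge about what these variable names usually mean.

{ClassSize, Motivation}

Variables eligible for adjustment (non-descendants of ParentEd, excluding ParentEd and Attendance): {ClassSize, Motivation, Neighborhood, PeerGroup}.
Backdoor paths from ParentEd to Attendance:
  P1: ParentEd <- Motivation <- PeerGroup -> ClassSize -> Attendance
  P2: ParentEd <- Motivation -> Attendance
  P3: ParentEd <- ClassSize <- PeerGroup -> Motivation -> Attendance
  P4: ParentEd <- ClassSize -> Attendance
The empty set is not sufficient: P1 (ParentEd <- Motivation <- PeerGroup -> ClassSize -> Attendance) has no collider blocking it and no conditioned non-collider, so it is open.
Try {ClassSize, Motivation}:
  P1: blocked at chain node Motivation ∈ conditioning set.
  P2: blocked at fork node Motivation ∈ conditioning set.
  P3: blocked at chain node ClassSize ∈ conditioning set.
  P4: blocked at fork node ClassSize ∈ conditioning set.
{ClassSize, Motivation} contains no descendant of ParentEd and blocks every backdoor path.
Every element of {ClassSize, Motivation} is needed (dropping ClassSize leaves P4 open; dropping Motivation leaves P2 open), so no proper subset is valid.
Among all size-2 subsets of the eligible variables, only {ClassSize, Motivation} blocks every backdoor path, so it is the unique smallest valid adjustment set.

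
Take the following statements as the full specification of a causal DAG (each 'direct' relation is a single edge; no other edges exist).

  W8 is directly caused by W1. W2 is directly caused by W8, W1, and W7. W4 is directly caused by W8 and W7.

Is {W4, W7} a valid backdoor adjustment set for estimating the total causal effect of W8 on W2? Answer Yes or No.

Backdoor paths from W8 to W2 (paths whose first edge points into W8):
  P1: W8 <- W1 -> W2
Condition 1 (no descendant of W8 in the set): FAILS — W4 is a descendant of W8.
Condition 2 (every backdoor path blocked by {W4, W7}):
  P1: open — no interior node is in the conditioning set.
{W4, W7} does not satisfy the backdoor criterion.

No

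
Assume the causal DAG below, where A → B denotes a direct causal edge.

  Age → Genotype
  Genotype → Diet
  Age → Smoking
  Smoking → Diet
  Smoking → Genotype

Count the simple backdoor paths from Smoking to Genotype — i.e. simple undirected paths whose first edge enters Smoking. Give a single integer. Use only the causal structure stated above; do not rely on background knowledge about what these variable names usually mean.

A backdoor path from Smoking to Genotype is any simple undirected path whose first edge points into Smoking (i.e. leaves Smoking via a parent).
Parents of Smoking: {Age}.
Enumerating:
  P1: Smoking <- Age -> Genotype
That exhausts the simple backdoor paths. Count: 1.

1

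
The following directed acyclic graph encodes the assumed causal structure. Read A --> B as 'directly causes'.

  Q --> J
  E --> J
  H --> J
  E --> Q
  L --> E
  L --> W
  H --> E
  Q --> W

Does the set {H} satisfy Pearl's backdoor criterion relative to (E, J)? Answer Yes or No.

Backdoor paths from E to J (paths whose first edge points into E):
  P1: E <- L -> W <- Q -> J
  P2: E <- H -> J
Condition 1 (no descendant of E in the set): holds — descendants of E are {J, Q, W}; none are in {H}.
Condition 2 (every backdoor path blocked by {H}):
  P1: blocked at collider W (neither it nor any descendant is in the conditioning set).
  P2: blocked at fork node H ∈ conditioning set.
{H} satisfies the backdoor criterion.

Yes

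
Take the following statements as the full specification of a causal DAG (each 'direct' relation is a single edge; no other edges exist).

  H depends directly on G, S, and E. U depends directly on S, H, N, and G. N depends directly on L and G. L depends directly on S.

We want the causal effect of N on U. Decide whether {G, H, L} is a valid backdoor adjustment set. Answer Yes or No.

Backdoor paths from N to U (paths whose first edge points into N):
  P1: N <- G -> H <- S -> U
  P2: N <- G -> H -> U
  P3: N <- G -> U
  P4: N <- L <- S -> H <- G -> U
  P5: N <- L <- S -> H -> U
  P6: N <- L <- S -> U
Condition 1 (no descendant of N in the set): holds — descendants of N are {U}; none are in {G, H, L}.
Condition 2 (every backdoor path blocked by {G, H, L}):
  P1: blocked at fork node G ∈ conditioning set.
  P2: blocked at fork node G ∈ conditioning set.
  P3: blocked at fork node G ∈ conditioning set.
  P4: blocked at chain node L ∈ conditioning set.
  P5: blocked at chain node L ∈ conditioning set.
  P6: blocked at chain node L ∈ conditioning set.
{G, H, L} satisfies the backdoor criterion.

Yes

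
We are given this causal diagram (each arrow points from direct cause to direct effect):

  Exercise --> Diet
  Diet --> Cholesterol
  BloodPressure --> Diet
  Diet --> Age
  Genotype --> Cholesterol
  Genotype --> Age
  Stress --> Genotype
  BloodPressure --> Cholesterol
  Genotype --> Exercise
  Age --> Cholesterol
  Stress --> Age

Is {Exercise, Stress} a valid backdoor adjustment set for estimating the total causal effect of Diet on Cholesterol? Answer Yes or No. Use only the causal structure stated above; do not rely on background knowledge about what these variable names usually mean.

No

Backdoor paths from Diet to Cholesterol (paths whose first edge points into Diet):
  P1: Diet <- BloodPressure -> Cholesterol
  P2: Diet <- Exercise <- Genotype <- Stress -> Age -> Cholesterol
  P3: Diet <- Exercise <- Genotype -> Age -> Cholesterol
  P4: Diet <- Exercise <- Genotype -> Cholesterol
Condition 1 (no descendant of Diet in the set): holds — descendants of Diet are {Age, Cholesterol}; none are in {Exercise, Stress}.
Condition 2 (every backdoor path blocked by {Exercise, Stress}):
  P1: open — no interior node is in the conditioning set.
  P2: blocked at chain node Exercise ∈ conditioning set.
  P3: blocked at chain node Exercise ∈ conditioning set.
  P4: blocked at chain node Exercise ∈ conditioning set.
{Exercise, Stress} does not satisfy the backdoor criterion.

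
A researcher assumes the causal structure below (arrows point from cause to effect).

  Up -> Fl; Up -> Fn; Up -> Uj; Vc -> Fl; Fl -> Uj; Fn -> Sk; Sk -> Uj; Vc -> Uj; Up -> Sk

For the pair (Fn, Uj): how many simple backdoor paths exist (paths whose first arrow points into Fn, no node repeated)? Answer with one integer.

4

A backdoor path from Fn to Uj is any simple undirected path whose first edge points into Fn (i.e. leaves Fn via a parent).
Parents of Fn: {Up}.
Enumerating:
  P1: Fn <- Up -> Sk -> Uj
  P2: Fn <- Up -> Fl <- Vc -> Uj
  P3: Fn <- Up -> Fl -> Uj
  P4: Fn <- Up -> Uj
That exhausts the simple backdoor paths. Count: 4.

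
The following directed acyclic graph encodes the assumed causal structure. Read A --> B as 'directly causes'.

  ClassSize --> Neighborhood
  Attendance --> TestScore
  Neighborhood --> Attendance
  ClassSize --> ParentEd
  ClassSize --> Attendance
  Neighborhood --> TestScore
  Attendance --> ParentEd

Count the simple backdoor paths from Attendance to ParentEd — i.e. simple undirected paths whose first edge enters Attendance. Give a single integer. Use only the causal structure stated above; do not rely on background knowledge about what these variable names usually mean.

2

A backdoor path from Attendance to ParentEd is any simple undirected path whose first edge points into Attendance (i.e. leaves Attendance via a parent).
Parents of Attendance: {ClassSize, Neighborhood}.
Enumerating:
  P1: Attendance <- ClassSize -> ParentEd
  P2: Attendance <- Neighborhood <- ClassSize -> ParentEd
That exhausts the simple backdoor paths. Count: 2.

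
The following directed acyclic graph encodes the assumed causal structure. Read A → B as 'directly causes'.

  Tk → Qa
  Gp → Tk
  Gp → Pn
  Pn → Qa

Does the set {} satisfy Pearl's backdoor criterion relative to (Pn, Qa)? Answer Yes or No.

Backdoor paths from Pn to Qa (paths whose first edge points into Pn):
  P1: Pn <- Gp -> Tk -> Qa
Condition 1 (no descendant of Pn in the set): holds — descendants of Pn are {Qa}; none are in {}.
Condition 2 (every backdoor path blocked by {}):
  P1: open — no interior node is in the conditioning set.
{} does not satisfy the backdoor criterion.

No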